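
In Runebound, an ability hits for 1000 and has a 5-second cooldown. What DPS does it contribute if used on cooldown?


DPS = damage / cooldown
= 1000 / 5
= 200.00

200.00 DPS


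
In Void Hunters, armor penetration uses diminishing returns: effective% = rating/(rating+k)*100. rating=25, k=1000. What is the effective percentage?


effective% = rating / (rating + k) * 100
= 25 / (25 + 1000) * 100
= 25 / 1025 * 100
= 0.02439 * 100
= 2.44%

2.44%


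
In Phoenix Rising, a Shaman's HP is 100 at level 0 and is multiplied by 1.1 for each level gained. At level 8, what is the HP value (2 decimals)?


value = base * growth^level
= 100 * 1.1^8
= 100 * 2.143589
= 214.36

214.36 HP


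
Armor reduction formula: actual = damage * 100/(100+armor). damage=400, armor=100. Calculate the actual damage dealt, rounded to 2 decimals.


actual = 400 * 100 / (100 + 100)
= 400 * 100 / 200
= 40000 / 200
= 200.00

200.00 damage


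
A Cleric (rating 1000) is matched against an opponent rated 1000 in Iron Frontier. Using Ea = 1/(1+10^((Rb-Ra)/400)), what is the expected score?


Elo expected score: Ea = 1/(1 + 10^((Rb-Ra)/400))
Rb - Ra = 1000 - 1000 = 0
(Rb-Ra)/400 = 0/400 = 0.0
10^0.0 = 1.0
Ea = 1/(1 + 1.0) = 1/2.0 = 0.5000

0.5000


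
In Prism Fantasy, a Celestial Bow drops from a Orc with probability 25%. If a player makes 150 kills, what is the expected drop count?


Expected drops = kills * (drop_rate / 100)
= 150 * (25 / 100)
= 150 * 0.25
= 37.5

37.5 drops


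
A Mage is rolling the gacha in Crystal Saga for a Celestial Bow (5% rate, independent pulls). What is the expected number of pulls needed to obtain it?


Expected pulls for a geometric distribution = 1/p = 100 / rate%
= 100 / 5
= 20.0

20.0 pulls


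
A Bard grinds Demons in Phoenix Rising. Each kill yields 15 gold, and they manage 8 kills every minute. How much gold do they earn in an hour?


Gold per minute = 15 * 8 = 120
Gold per hour = 120 * 60 = 7200

7200 gold/hour


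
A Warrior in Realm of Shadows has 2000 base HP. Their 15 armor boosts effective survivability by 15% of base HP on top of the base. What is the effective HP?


EHP = 2000 * (1 + 15/100)
= 2000 * (1 + 0.15)
= 2000 * 1.15
= 2300.0

2300.0 EHP


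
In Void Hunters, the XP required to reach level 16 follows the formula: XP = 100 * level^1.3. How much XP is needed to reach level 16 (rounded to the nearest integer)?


XP = 100 * level^1.3
Substitute level = 16:
XP = 100 * 16^1.3
= 100 * 36.7583
= 3676

3676 XP


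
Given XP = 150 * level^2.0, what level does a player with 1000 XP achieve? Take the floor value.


XP = 150 * level^2.0, so level = (XP / 150)^(1/2.0)
= (1000 / 150)^(1/2.0)
= 6.6667^0.5
= 2.582
Floor: level = 2

level 2


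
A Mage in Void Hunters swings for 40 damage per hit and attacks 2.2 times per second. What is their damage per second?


DPS = damage * attack_speed
= 40 * 2.2
= 88.0

88.0 DPS


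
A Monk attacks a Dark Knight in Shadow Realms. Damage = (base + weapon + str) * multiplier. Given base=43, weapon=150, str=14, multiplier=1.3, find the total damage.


Sum base + weapon + str = 43 + 150 + 14 = 207
Multiply by 1.3:
207 * 1.3 = 269.1

269.1 damage


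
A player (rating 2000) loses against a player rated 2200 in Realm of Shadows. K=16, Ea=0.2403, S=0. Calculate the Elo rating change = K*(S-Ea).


Elo update: delta = K * (S - Ea), where S = 0 (loses)
S - Ea = 0 - 0.2403 = -0.2403
Rating change = 16 * -0.2403
= -3.84

-3.84 rating points


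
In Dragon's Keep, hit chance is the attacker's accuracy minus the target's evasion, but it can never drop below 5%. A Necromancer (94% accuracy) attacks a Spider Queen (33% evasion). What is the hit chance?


accuracy - evasion = 94 - 33 = 61
Apply floor: max(61, 5) = 61
Hit chance = 61%

61%


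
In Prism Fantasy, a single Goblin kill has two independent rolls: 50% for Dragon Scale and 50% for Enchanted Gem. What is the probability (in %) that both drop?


For independent events, P(both) = P(A) * P(B)
= 50% * 50%
= 2500 / 100 %
= 25.0%

25.0%


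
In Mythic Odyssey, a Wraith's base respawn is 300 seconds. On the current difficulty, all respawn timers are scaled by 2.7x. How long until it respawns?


Respawn time = base * multiplier
= 300 * 2.7
= 810.0 seconds

810.0 seconds


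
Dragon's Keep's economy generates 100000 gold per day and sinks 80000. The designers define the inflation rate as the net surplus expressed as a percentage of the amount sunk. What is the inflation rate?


Net gold = 100000 - 80000 = 20000
Inflation rate = net / sunk * 100 = 20000 / 80000 * 100
= 0.25 * 100
= 25.00%

25.00%


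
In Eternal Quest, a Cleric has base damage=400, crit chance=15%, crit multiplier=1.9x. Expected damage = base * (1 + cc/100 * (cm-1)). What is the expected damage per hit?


E[dmg] = base * (1 + crit_chance * (crit_mult - 1))
cc as decimal = 15/100 = 0.15
cm - 1 = 1.9 - 1 = 0.9
Bonus factor = 0.15 * 0.9 = 0.135
Total multiplier = 1 + 0.135 = 1.135
Expected damage = 400 * 1.135 = 454.00

454.00 damage


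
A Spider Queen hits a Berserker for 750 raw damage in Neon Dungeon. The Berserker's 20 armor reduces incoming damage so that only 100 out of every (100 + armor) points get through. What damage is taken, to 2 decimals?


actual = 750 * 100 / (100 + 20)
= 750 * 100 / 120
= 75000 / 120
= 625.00

625.00 damage


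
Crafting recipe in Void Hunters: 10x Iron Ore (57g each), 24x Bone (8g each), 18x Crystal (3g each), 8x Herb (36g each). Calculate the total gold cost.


Cost breakdown:
  Iron Ore: 10 * 57 = 570
  Bone: 24 * 8 = 192
  Crystal: 18 * 3 = 54
  Herb: 8 * 36 = 288
Total = 570 + 192 + 54 + 288 = 1104

1104 gold


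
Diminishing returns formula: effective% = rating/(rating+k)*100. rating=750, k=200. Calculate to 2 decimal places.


effective% = rating / (rating + k) * 100
= 750 / (750 + 200) * 100
= 750 / 950 * 100
= 0.789474 * 100
= 78.95%

78.95%


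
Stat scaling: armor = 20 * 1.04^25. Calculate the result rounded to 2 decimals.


value = base * growth^level
= 20 * 1.04^25
= 20 * 2.665836
= 53.32

53.32 armor


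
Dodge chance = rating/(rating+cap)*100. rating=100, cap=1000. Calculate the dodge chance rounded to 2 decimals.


dodge% = 100 / (100 + 1000) * 100
= 100 / 1100 * 100
= 0.090909 * 100
= 9.09%

9.09%


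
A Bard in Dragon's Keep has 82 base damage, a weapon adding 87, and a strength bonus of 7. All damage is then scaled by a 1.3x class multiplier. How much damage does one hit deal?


Sum base + weapon + str = 82 + 87 + 7 = 176
Multiply by 1.3:
176 * 1.3 = 228.8

228.8 damage


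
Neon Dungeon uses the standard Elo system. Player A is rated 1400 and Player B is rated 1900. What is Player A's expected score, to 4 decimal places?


Elo expected score: Ea = 1/(1 + 10^((Rb-Ra)/400))
Rb - Ra = 1900 - 1400 = 500
(Rb-Ra)/400 = 500/400 = 1.25
10^1.25 = 17.782794
Ea = 1/(1 + 17.782794) = 1/18.782794 = 0.0532

0.0532


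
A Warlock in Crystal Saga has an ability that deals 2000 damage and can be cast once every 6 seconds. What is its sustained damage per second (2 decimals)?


DPS = damage / cooldown
= 2000 / 6
= 333.33

333.33 DPS


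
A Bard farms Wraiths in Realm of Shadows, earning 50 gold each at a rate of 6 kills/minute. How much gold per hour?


Gold per minute = 50 * 6 = 300
Gold per hour = 300 * 60 = 18000

18000 gold/hour


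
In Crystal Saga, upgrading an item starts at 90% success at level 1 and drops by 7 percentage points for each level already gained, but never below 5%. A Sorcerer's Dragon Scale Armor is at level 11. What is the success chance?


raw_rate = 90 - 7 * (11 - 1)
= 90 - 7 * 10
= 90 - 70
= 20
Apply floor: max(20, 5) = 20%

20%


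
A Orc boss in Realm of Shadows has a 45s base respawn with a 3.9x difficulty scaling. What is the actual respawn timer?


Respawn time = base * multiplier
= 45 * 3.9
= 175.5 seconds

175.5 seconds


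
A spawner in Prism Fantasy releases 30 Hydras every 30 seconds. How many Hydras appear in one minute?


Spawns per minute = count * (60 / interval)
= 30 * (60 / 30)
= 30 * 2.0
= 60.0

60.0 per minute


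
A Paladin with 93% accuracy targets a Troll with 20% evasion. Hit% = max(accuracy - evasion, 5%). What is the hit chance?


accuracy - evasion = 93 - 20 = 73
Apply floor: max(73, 5) = 73
Hit chance = 73%

73%


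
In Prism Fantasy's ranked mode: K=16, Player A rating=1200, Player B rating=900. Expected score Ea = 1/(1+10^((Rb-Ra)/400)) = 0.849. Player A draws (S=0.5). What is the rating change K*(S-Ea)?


Elo update: delta = K * (S - Ea), where S = 0.5 (draws)
S - Ea = 0.5 - 0.849 = -0.349
Rating change = 16 * -0.349
= -5.58

-5.58 rating points


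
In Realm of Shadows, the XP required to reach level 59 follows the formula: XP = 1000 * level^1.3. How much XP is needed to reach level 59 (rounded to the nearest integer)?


XP = 1000 * level^1.3
Substitute level = 59:
XP = 1000 * 59^1.3
= 1000 * 200.4969
= 200497

200497 XP


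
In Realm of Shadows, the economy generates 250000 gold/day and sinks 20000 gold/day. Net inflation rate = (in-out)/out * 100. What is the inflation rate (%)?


Net gold = 250000 - 20000 = 230000
Inflation rate = net / sunk * 100 = 230000 / 20000 * 100
= 11.5 * 100
= 1150.00%

1150.00%


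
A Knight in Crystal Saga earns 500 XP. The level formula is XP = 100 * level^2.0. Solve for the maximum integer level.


XP = 100 * level^2.0, so level = (XP / 100)^(1/2.0)
= (500 / 100)^(1/2.0)
= 5.0^0.5
= 2.2361
Floor: level = 2

level 2


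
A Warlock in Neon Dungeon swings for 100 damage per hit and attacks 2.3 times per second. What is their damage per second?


DPS = damage * attack_speed
= 100 * 2.3
= 230.0

230.0 DPS


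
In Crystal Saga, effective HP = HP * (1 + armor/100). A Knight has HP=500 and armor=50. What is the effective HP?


EHP = 500 * (1 + 50/100)
= 500 * (1 + 0.5)
= 500 * 1.5
= 750.0

750.0 EHP


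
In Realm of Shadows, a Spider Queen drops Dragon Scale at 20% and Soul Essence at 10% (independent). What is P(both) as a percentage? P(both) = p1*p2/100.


For independent events, P(both) = P(A) * P(B)
= 20% * 10%
= 200 / 100 %
= 2.0%

2.0%


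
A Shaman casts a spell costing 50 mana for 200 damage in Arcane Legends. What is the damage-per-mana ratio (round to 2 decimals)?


Efficiency = damage / mana
= 200 / 50
= 4.00

4.00 dmg/mana


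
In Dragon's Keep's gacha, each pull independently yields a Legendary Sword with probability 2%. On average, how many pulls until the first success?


Expected pulls for a geometric distribution = 1/p = 100 / rate%
= 100 / 2
= 50.0

50.0 pulls


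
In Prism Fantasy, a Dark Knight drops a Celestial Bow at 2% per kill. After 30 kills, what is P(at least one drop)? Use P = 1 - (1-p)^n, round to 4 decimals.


P(at least one) = 1 - P(none) = 1 - (1-p)^n
p = 2/100 = 0.02
1 - p = 0.98
(1 - p)^30 = 0.98^30 = 0.545484
P(at least one) = 1 - 0.545484 = 0.4545

0.4545


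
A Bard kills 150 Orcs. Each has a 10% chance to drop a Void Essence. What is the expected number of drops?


Expected drops = kills * (drop_rate / 100)
= 150 * (10 / 100)
= 150 * 0.1
= 15.0

15.0 drops


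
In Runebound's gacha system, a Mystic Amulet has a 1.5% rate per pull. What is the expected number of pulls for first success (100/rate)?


Expected pulls for a geometric distribution = 1/p = 100 / rate%
= 100 / 1.5
= 66.67

66.67 pulls


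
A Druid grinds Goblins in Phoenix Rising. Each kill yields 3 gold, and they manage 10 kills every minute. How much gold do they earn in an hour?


Gold per minute = 3 * 10 = 30
Gold per hour = 30 * 60 = 1800

1800 gold/hour


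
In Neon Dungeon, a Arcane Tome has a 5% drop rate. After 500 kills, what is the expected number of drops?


Expected drops = kills * (drop_rate / 100)
= 500 * (5 / 100)
= 500 * 0.05
= 25.0

25.0 drops


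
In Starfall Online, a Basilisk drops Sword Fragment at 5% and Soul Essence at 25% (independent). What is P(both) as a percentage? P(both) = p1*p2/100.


For independent events, P(both) = P(A) * P(B)
= 5% * 25%
= 125 / 100 %
= 1.25%

1.25%


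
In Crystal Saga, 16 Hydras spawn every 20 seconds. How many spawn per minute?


Spawns per minute = count * (60 / interval)
= 16 * (60 / 20)
= 16 * 3.0
= 48.0

48.0 per minute


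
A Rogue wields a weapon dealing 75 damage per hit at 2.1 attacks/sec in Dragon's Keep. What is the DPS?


DPS = damage * attack_speed
= 75 * 2.1
= 157.5

157.5 DPS


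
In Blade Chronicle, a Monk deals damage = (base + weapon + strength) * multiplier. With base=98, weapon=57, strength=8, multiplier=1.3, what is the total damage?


Sum base + weapon + str = 98 + 57 + 8 = 163
Multiply by 1.3:
163 * 1.3 = 211.9

211.9 damage


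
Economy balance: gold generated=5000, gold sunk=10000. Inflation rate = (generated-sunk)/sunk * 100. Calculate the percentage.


Net gold = 5000 - 10000 = -5000
Inflation rate = net / sunk * 100 = -5000 / 10000 * 100
= -0.5 * 100
= -50.00%

-50.00%


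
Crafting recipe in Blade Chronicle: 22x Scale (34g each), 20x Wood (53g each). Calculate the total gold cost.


Cost breakdown:
  Scale: 22 * 34 = 748
  Wood: 20 * 53 = 1060
Total = 748 + 1060 = 1808

1808 gold


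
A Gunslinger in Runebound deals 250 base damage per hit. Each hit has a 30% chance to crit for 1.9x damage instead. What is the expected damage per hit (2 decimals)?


E[dmg] = base * (1 + crit_chance * (crit_mult - 1))
cc as decimal = 30/100 = 0.3
cm - 1 = 1.9 - 1 = 0.9
Bonus factor = 0.3 * 0.9 = 0.27
Total multiplier = 1 + 0.27 = 1.27
Expected damage = 250 * 1.27 = 317.50

317.50 damage


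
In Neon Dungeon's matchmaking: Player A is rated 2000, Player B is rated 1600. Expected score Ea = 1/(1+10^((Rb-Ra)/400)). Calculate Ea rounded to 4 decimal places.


Elo expected score: Ea = 1/(1 + 10^((Rb-Ra)/400))
Rb - Ra = 1600 - 2000 = -400
(Rb-Ra)/400 = -400/400 = -1.0
10^-1.0 = 0.1
Ea = 1/(1 + 0.1) = 1/1.1 = 0.9091

0.9091


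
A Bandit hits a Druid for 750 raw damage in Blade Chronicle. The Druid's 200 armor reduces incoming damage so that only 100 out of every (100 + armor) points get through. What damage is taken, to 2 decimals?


actual = 750 * 100 / (100 + 200)
= 750 * 100 / 300
= 75000 / 300
= 250.00

250.00 damage


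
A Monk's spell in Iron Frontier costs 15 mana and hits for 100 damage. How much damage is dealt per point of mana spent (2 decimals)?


Efficiency = damage / mana
= 100 / 15
= 6.67

6.67 dmg/mana


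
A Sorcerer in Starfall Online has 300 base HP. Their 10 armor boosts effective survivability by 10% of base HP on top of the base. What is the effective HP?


EHP = 300 * (1 + 10/100)
= 300 * (1 + 0.1)
= 300 * 1.1
= 330.0

330.0 EHP


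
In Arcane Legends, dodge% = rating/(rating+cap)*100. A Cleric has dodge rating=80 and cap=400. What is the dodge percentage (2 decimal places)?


dodge% = 80 / (80 + 400) * 100
= 80 / 480 * 100
= 0.166667 * 100
= 16.67%

16.67%


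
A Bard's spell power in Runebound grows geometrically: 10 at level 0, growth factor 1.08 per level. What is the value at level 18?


value = base * growth^level
= 10 * 1.08^18
= 10 * 3.996019
= 39.96

39.96 spell power


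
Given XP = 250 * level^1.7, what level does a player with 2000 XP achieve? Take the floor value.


XP = 250 * level^1.7, so level = (XP / 250)^(1/1.7)
= (2000 / 250)^(1/1.7)
= 8.0^0.5882
= 3.398
Floor: level = 3

level 3


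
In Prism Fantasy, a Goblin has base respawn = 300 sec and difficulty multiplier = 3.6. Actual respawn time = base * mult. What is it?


Respawn time = base * multiplier
= 300 * 3.6
= 1080.0 seconds

1080.0 seconds


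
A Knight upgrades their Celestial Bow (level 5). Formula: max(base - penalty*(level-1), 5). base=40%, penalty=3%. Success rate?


raw_rate = 40 - 3 * (5 - 1)
= 40 - 3 * 4
= 40 - 12
= 28
Apply floor: max(28, 5) = 28%

28%


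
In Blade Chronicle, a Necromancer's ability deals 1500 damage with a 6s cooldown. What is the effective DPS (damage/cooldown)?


DPS = damage / cooldown
= 1500 / 6
= 250.00

250.00 DPS


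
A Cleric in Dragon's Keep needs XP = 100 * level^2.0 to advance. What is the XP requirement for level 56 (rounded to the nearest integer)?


XP = 100 * level^2.0
Substitute level = 56:
XP = 100 * 56^2.0
= 100 * 3136.0
= 313600

313600 XP


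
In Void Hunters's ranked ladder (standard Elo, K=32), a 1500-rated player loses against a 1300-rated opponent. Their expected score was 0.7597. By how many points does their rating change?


Elo update: delta = K * (S - Ea), where S = 0 (loses)
S - Ea = 0 - 0.7597 = -0.7597
Rating change = 32 * -0.7597
= -24.31

-24.31 rating points


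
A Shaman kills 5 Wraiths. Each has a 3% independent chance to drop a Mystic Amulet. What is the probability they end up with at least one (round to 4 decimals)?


P(at least one) = 1 - P(none) = 1 - (1-p)^n
p = 3/100 = 0.03
1 - p = 0.97
(1 - p)^5 = 0.97^5 = 0.858734
P(at least one) = 1 - 0.858734 = 0.1413

0.1413


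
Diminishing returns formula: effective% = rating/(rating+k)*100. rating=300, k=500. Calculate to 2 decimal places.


effective% = rating / (rating + k) * 100
= 300 / (300 + 500) * 100
= 300 / 800 * 100
= 0.375 * 100
= 37.50%

37.50%


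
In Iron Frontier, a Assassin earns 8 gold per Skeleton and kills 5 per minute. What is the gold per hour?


Gold per minute = 8 * 5 = 40
Gold per hour = 40 * 60 = 2400

2400 gold/hour


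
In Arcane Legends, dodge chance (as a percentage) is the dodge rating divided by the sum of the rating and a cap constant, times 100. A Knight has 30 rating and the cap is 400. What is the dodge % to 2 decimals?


dodge% = 30 / (30 + 400) * 100
= 30 / 430 * 100
= 0.069767 * 100
= 6.98%

6.98%


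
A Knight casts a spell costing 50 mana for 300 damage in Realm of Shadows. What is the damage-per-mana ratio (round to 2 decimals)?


Efficiency = damage / mana
= 300 / 50
= 6.00

6.00 dmg/mana


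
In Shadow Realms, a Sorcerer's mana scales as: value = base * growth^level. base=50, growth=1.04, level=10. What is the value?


value = base * growth^level
= 50 * 1.04^10
= 50 * 1.480244
= 74.01

74.01 mana


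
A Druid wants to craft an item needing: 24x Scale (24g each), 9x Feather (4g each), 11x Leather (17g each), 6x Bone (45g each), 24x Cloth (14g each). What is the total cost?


Cost breakdown:
  Scale: 24 * 24 = 576
  Feather: 9 * 4 = 36
  Leather: 11 * 17 = 187
  Bone: 6 * 45 = 270
  Cloth: 24 * 14 = 336
Total = 576 + 36 + 187 + 270 + 336 = 1405

1405 gold


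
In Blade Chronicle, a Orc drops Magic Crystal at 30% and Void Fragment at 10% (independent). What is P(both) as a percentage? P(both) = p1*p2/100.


For independent events, P(both) = P(A) * P(B)
= 30% * 10%
= 300 / 100 %
= 3.0%

3.0%


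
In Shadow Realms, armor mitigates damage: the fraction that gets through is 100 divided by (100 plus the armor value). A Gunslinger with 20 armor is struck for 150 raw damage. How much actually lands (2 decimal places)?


actual = 150 * 100 / (100 + 20)
= 150 * 100 / 120
= 15000 / 120
= 125.00

125.00 damage


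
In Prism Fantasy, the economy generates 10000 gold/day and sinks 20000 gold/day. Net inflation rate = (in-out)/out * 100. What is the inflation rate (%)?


Net gold = 10000 - 20000 = -10000
Inflation rate = net / sunk * 100 = -10000 / 20000 * 100
= -0.5 * 100
= -50.00%

-50.00%


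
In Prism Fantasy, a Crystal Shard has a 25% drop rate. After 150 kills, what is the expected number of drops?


Expected drops = kills * (drop_rate / 100)
= 150 * (25 / 100)
= 150 * 0.25
= 37.5

37.5 drops


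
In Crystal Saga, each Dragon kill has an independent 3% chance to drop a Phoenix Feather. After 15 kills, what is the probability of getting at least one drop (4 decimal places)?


P(at least one) = 1 - P(none) = 1 - (1-p)^n
p = 3/100 = 0.03
1 - p = 0.97
(1 - p)^15 = 0.97^15 = 0.633251
P(at least one) = 1 - 0.633251 = 0.3667

0.3667


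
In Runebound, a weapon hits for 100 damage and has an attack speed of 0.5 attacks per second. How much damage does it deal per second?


DPS = damage * attack_speed
= 100 * 0.5
= 50.0

50.0 DPS


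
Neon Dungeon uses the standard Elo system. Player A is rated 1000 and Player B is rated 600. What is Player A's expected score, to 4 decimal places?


Elo expected score: Ea = 1/(1 + 10^((Rb-Ra)/400))
Rb - Ra = 600 - 1000 = -400
(Rb-Ra)/400 = -400/400 = -1.0
10^-1.0 = 0.1
Ea = 1/(1 + 0.1) = 1/1.1 = 0.9091

0.9091


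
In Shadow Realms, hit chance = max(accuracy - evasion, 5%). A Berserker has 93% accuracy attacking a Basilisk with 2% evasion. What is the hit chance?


accuracy - evasion = 93 - 2 = 91
Apply floor: max(91, 5) = 91
Hit chance = 91%

91%


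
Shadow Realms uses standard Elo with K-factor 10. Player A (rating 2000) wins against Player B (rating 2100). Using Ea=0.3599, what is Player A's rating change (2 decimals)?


Elo update: delta = K * (S - Ea), where S = 1 (wins)
S - Ea = 1 - 0.3599 = 0.6401
Rating change = 10 * 0.6401
= 6.40

6.40 rating points


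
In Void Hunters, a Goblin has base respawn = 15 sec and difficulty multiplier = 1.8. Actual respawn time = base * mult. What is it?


Respawn time = base * multiplier
= 15 * 1.8
= 27.0 seconds

27.0 seconds


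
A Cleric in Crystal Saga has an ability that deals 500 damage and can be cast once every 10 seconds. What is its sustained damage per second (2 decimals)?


DPS = damage / cooldown
= 500 / 10
= 50.00

50.00 DPS


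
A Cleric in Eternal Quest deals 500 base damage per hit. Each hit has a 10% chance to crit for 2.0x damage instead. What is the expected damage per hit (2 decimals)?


E[dmg] = base * (1 + crit_chance * (crit_mult - 1))
cc as decimal = 10/100 = 0.1
cm - 1 = 2.0 - 1 = 1.0
Bonus factor = 0.1 * 1.0 = 0.1
Total multiplier = 1 + 0.1 = 1.1
Expected damage = 500 * 1.1 = 550.00

550.00 damage


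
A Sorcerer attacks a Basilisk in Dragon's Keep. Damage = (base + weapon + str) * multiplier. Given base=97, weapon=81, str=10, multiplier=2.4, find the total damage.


Sum base + weapon + str = 97 + 81 + 10 = 188
Multiply by 2.4:
188 * 2.4 = 451.2

451.2 damage


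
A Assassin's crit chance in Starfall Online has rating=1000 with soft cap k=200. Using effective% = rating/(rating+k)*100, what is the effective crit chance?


effective% = rating / (rating + k) * 100
= 1000 / (1000 + 200) * 100
= 1000 / 1200 * 100
= 0.833333 * 100
= 83.33%

83.33%


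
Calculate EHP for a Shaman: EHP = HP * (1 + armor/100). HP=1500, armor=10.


EHP = 1500 * (1 + 10/100)
= 1500 * (1 + 0.1)
= 1500 * 1.1
= 1650.0

1650.0 EHP


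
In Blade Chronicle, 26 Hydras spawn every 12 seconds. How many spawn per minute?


Spawns per minute = count * (60 / interval)
= 26 * (60 / 12)
= 26 * 5.0
= 130.0

130.0 per minute


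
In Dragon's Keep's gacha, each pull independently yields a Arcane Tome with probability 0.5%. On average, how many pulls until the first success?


Expected pulls for a geometric distribution = 1/p = 100 / rate%
= 100 / 0.5
= 200.0

200.0 pulls


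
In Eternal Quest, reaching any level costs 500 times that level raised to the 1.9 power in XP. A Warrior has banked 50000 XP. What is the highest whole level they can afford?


XP = 500 * level^1.9, so level = (XP / 500)^(1/1.9)
= (50000 / 500)^(1/1.9)
= 100.0^0.5263
= 11.2884
Floor: level = 11

level 11


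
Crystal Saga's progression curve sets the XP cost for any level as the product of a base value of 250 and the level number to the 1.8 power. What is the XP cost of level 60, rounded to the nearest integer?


XP = 250 * level^1.8
Substitute level = 60:
XP = 250 * 60^1.8
= 250 * 1587.3484
= 396837

396837 XP


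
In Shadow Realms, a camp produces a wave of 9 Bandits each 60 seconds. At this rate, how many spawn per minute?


Spawns per minute = count * (60 / interval)
= 9 * (60 / 60)
= 9 * 1.0
= 9.0

9.0 per minute


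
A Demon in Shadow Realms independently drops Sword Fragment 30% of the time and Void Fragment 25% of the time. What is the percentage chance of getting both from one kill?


For independent events, P(both) = P(A) * P(B)
= 30% * 25%
= 750 / 100 %
= 7.5%

7.5%


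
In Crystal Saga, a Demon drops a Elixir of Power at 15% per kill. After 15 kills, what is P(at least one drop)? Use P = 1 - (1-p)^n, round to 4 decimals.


P(at least one) = 1 - P(none) = 1 - (1-p)^n
p = 15/100 = 0.15
1 - p = 0.85
(1 - p)^15 = 0.85^15 = 0.087354
P(at least one) = 1 - 0.087354 = 0.9126

0.9126


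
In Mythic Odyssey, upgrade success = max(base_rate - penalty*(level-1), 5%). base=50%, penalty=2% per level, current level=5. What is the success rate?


raw_rate = 50 - 2 * (5 - 1)
= 50 - 2 * 4
= 50 - 8
= 42
Apply floor: max(42, 5) = 42%

42%


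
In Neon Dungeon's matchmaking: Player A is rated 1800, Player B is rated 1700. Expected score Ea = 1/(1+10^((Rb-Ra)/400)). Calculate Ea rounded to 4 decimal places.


Elo expected score: Ea = 1/(1 + 10^((Rb-Ra)/400))
Rb - Ra = 1700 - 1800 = -100
(Rb-Ra)/400 = -100/400 = -0.25
10^-0.25 = 0.562341
Ea = 1/(1 + 0.562341) = 1/1.562341 = 0.6401

0.6401


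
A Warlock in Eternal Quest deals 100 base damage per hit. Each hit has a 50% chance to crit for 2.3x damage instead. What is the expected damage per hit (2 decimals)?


E[dmg] = base * (1 + crit_chance * (crit_mult - 1))
cc as decimal = 50/100 = 0.5
cm - 1 = 2.3 - 1 = 1.3
Bonus factor = 0.5 * 1.3 = 0.65
Total multiplier = 1 + 0.65 = 1.65
Expected damage = 100 * 1.65 = 165.00

165.00 damage


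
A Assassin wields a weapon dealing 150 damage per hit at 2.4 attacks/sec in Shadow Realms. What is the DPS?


DPS = damage * attack_speed
= 150 * 2.4
= 360.0

360.0 DPS


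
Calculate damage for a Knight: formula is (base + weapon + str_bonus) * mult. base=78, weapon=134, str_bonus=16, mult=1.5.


Sum base + weapon + str = 78 + 134 + 16 = 228
Multiply by 1.5:
228 * 1.5 = 342.0

342.0 damage


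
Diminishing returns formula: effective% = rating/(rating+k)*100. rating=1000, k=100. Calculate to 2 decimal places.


effective% = rating / (rating + k) * 100
= 1000 / (1000 + 100) * 100
= 1000 / 1100 * 100
= 0.909091 * 100
= 90.91%

90.91%


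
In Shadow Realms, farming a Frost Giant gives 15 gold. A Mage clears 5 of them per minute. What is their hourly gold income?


Gold per minute = 15 * 5 = 75
Gold per hour = 75 * 60 = 4500

4500 gold/hour


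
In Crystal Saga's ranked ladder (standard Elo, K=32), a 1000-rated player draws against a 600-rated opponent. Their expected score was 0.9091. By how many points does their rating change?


Elo update: delta = K * (S - Ea), where S = 0.5 (draws)
S - Ea = 0.5 - 0.9091 = -0.4091
Rating change = 32 * -0.4091
= -13.09

-13.09 rating points


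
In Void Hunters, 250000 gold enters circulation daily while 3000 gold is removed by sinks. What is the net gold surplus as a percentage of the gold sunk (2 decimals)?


Net gold = 250000 - 3000 = 247000
Inflation rate = net / sunk * 100 = 247000 / 3000 * 100
= 82.333333 * 100
= 8233.33%

8233.33%


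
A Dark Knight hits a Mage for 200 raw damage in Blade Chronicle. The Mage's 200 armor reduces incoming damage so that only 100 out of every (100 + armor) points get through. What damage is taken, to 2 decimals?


actual = 200 * 100 / (100 + 200)
= 200 * 100 / 300
= 20000 / 300
= 66.67

66.67 damage


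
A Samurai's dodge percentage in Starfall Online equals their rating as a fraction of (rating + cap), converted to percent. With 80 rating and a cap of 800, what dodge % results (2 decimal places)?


dodge% = 80 / (80 + 800) * 100
= 80 / 880 * 100
= 0.090909 * 100
= 9.09%

9.09%


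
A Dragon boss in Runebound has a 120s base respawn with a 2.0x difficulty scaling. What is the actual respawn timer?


Respawn time = base * multiplier
= 120 * 2.0
= 240.0 seconds

240.0 seconds


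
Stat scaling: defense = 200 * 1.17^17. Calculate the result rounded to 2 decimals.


value = base * growth^level
= 200 * 1.17^17
= 200 * 14.426456
= 2885.29

2885.29 defense


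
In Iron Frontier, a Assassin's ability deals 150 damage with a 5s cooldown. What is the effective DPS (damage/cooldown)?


DPS = damage / cooldown
= 150 / 5
= 30.00

30.00 DPS


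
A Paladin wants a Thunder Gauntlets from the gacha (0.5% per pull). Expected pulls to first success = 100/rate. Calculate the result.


Expected pulls for a geometric distribution = 1/p = 100 / rate%
= 100 / 0.5
= 200.0

200.0 pulls


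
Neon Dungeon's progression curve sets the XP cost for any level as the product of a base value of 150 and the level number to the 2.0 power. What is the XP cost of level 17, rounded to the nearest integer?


XP = 150 * level^2.0
Substitute level = 17:
XP = 150 * 17^2.0
= 150 * 289.0
= 43350

43350 XP


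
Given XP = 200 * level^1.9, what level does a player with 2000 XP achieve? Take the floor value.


XP = 200 * level^1.9, so level = (XP / 200)^(1/1.9)
= (2000 / 200)^(1/1.9)
= 10.0^0.5263
= 3.3598
Floor: level = 3

level 3


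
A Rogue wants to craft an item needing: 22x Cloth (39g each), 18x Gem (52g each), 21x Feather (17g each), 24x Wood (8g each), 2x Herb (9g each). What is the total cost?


Cost breakdown:
  Cloth: 22 * 39 = 858
  Gem: 18 * 52 = 936
  Feather: 21 * 17 = 357
  Wood: 24 * 8 = 192
  Herb: 2 * 9 = 18
Total = 858 + 936 + 357 + 192 + 18 = 2361

2361 gold


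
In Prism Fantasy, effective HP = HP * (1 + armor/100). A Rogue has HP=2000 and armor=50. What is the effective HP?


EHP = 2000 * (1 + 50/100)
= 2000 * (1 + 0.5)
= 2000 * 1.5
= 3000.0

3000.0 EHP


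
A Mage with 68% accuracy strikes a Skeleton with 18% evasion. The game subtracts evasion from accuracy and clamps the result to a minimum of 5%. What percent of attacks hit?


accuracy - evasion = 68 - 18 = 50
Apply floor: max(50, 5) = 50
Hit chance = 50%

50%


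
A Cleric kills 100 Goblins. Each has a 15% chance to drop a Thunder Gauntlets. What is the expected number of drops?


Expected drops = kills * (drop_rate / 100)
= 100 * (15 / 100)
= 100 * 0.15
= 15.0

15.0 drops


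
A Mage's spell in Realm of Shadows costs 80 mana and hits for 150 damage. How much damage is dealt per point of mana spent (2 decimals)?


Efficiency = damage / mana
= 150 / 80
= 1.88

1.88 dmg/mana


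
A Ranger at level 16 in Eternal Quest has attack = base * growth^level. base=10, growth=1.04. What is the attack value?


value = base * growth^level
= 10 * 1.04^16
= 10 * 1.872981
= 18.73

18.73 attack


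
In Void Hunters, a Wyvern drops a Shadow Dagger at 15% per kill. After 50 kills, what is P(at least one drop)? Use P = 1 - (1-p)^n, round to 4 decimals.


P(at least one) = 1 - P(none) = 1 - (1-p)^n
p = 15/100 = 0.15
1 - p = 0.85
(1 - p)^50 = 0.85^50 = 0.000296
P(at least one) = 1 - 0.000296 = 0.9997

0.9997


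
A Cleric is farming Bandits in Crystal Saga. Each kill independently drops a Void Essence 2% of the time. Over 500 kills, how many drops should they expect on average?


Expected drops = kills * (drop_rate / 100)
= 500 * (2 / 100)
= 500 * 0.02
= 10.0

10.0 drops


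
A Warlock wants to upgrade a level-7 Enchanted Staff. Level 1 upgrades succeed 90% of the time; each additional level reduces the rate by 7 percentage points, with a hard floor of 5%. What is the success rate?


raw_rate = 90 - 7 * (7 - 1)
= 90 - 7 * 6
= 90 - 42
= 48
Apply floor: max(48, 5) = 48%

48%


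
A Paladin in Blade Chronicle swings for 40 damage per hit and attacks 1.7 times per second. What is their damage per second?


DPS = damage * attack_speed
= 40 * 1.7
= 68.0

68.0 DPS


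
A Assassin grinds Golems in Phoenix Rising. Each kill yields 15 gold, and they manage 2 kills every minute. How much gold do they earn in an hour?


Gold per minute = 15 * 2 = 30
Gold per hour = 30 * 60 = 1800

1800 gold/hour


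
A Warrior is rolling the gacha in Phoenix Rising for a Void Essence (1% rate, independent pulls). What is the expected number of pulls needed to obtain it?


Expected pulls for a geometric distribution = 1/p = 100 / rate%
= 100 / 1
= 100.0

100.0 pulls


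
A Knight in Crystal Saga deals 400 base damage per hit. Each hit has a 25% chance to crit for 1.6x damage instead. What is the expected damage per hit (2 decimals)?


E[dmg] = base * (1 + crit_chance * (crit_mult - 1))
cc as decimal = 25/100 = 0.25
cm - 1 = 1.6 - 1 = 0.6
Bonus factor = 0.25 * 0.6 = 0.15
Total multiplier = 1 + 0.15 = 1.15
Expected damage = 400 * 1.15 = 460.00

460.00 damage


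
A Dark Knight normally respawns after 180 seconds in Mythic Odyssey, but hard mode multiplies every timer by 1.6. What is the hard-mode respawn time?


Respawn time = base * multiplier
= 180 * 1.6
= 288.0 seconds

288.0 seconds


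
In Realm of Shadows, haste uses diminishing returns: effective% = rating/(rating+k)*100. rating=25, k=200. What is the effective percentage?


effective% = rating / (rating + k) * 100
= 25 / (25 + 200) * 100
= 25 / 225 * 100
= 0.111111 * 100
= 11.11%

11.11%


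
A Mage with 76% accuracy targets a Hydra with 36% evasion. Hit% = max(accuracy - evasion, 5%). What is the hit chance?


accuracy - evasion = 76 - 36 = 40
Apply floor: max(40, 5) = 40
Hit chance = 40%

40%


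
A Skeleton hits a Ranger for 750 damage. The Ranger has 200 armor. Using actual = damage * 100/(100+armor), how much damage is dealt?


actual = 750 * 100 / (100 + 200)
= 750 * 100 / 300
= 75000 / 300
= 250.00

250.00 damage


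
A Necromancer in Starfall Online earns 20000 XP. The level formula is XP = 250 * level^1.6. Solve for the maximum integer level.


XP = 250 * level^1.6, so level = (XP / 250)^(1/1.6)
= (20000 / 250)^(1/1.6)
= 80.0^0.625
= 15.4679
Floor: level = 15

level 15


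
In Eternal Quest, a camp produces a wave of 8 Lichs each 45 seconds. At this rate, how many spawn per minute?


Spawns per minute = count * (60 / interval)
= 8 * (60 / 45)
= 8 * 1.3333
= 10.67

10.67 per minute


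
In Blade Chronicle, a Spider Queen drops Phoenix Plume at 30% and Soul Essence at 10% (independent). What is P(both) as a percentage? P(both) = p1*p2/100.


For independent events, P(both) = P(A) * P(B)
= 30% * 10%
= 300 / 100 %
= 3.0%

3.0%


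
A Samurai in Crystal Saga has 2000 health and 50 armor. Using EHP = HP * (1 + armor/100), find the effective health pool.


EHP = 2000 * (1 + 50/100)
= 2000 * (1 + 0.5)
= 2000 * 1.5
= 3000.0

3000.0 EHP


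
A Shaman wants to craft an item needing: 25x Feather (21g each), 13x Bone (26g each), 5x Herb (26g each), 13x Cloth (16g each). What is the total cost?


Cost breakdown:
  Feather: 25 * 21 = 525
  Bone: 13 * 26 = 338
  Herb: 5 * 26 = 130
  Cloth: 13 * 16 = 208
Total = 525 + 338 + 130 + 208 = 1201

1201 gold


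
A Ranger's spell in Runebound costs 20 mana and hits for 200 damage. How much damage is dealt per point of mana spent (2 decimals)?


Efficiency = damage / mana
= 200 / 20
= 10.00

10.00 dmg/mana


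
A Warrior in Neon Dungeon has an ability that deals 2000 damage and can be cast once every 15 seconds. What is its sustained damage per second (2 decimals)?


DPS = damage / cooldown
= 2000 / 15
= 133.33

133.33 DPS


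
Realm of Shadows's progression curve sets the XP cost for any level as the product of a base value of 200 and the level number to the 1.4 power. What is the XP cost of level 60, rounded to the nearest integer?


XP = 200 * level^1.4
Substitute level = 60:
XP = 200 * 60^1.4
= 200 * 308.6112
= 61722

61722 XP


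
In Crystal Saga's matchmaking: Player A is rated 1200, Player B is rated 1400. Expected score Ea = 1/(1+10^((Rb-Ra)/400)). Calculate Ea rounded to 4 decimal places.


Elo expected score: Ea = 1/(1 + 10^((Rb-Ra)/400))
Rb - Ra = 1400 - 1200 = 200
(Rb-Ra)/400 = 200/400 = 0.5
10^0.5 = 3.162278
Ea = 1/(1 + 3.162278) = 1/4.162278 = 0.2403

0.2403


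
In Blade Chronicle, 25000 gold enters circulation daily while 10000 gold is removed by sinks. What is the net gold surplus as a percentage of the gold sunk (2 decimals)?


Net gold = 25000 - 10000 = 15000
Inflation rate = net / sunk * 100 = 15000 / 10000 * 100
= 1.5 * 100
= 150.00%

150.00%


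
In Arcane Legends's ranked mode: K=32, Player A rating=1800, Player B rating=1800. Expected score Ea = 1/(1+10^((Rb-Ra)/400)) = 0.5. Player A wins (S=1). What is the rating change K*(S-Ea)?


Elo update: delta = K * (S - Ea), where S = 1 (wins)
S - Ea = 1 - 0.5 = 0.5
Rating change = 32 * 0.5
= 16.00

16.00 rating points


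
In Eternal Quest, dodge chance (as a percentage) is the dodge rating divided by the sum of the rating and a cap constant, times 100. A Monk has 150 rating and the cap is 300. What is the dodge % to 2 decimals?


dodge% = 150 / (150 + 300) * 100
= 150 / 450 * 100
= 0.333333 * 100
= 33.33%

33.33%


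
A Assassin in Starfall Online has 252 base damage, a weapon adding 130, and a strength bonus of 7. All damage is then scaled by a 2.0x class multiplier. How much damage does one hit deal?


Sum base + weapon + str = 252 + 130 + 7 = 389
Multiply by 2.0:
389 * 2.0 = 778.0

778.0 damage


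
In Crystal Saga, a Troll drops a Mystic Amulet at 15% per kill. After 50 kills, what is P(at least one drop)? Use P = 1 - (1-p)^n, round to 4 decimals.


P(at least one) = 1 - P(none) = 1 - (1-p)^n
p = 15/100 = 0.15
1 - p = 0.85
(1 - p)^50 = 0.85^50 = 0.000296
P(at least one) = 1 - 0.000296 = 0.9997

0.9997


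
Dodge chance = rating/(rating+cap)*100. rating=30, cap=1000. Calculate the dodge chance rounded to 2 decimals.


dodge% = 30 / (30 + 1000) * 100
= 30 / 1030 * 100
= 0.029126 * 100
= 2.91%

2.91%


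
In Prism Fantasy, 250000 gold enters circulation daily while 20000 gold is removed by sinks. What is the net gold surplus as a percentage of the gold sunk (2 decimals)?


Net gold = 250000 - 20000 = 230000
Inflation rate = net / sunk * 100 = 230000 / 20000 * 100
= 11.5 * 100
= 1150.00%

1150.00%


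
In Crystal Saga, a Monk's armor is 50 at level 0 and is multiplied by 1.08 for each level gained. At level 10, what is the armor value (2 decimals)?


value = base * growth^level
= 50 * 1.08^10
= 50 * 2.158925
= 107.95

107.95 armor


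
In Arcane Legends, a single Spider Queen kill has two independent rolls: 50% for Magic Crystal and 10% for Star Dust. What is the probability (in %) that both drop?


For independent events, P(both) = P(A) * P(B)
= 50% * 10%
= 500 / 100 %
= 5.0%

5.0%


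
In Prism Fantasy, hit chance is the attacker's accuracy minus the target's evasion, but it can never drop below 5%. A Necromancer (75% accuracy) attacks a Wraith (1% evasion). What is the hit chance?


accuracy - evasion = 75 - 1 = 74
Apply floor: max(74, 5) = 74
Hit chance = 74%

74%


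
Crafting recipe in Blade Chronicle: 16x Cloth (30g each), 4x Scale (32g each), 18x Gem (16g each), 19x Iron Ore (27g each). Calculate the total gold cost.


Cost breakdown:
  Cloth: 16 * 30 = 480
  Scale: 4 * 32 = 128
  Gem: 18 * 16 = 288
  Iron Ore: 19 * 27 = 513
Total = 480 + 128 + 288 + 513 = 1409

1409 gold


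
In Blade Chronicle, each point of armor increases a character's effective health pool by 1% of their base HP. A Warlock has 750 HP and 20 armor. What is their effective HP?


EHP = 750 * (1 + 20/100)
= 750 * (1 + 0.2)
= 750 * 1.2
= 900.0

900.0 EHP


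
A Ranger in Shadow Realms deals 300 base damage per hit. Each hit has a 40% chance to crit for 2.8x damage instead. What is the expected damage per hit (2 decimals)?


E[dmg] = base * (1 + crit_chance * (crit_mult - 1))
cc as decimal = 40/100 = 0.4
cm - 1 = 2.8 - 1 = 1.8
Bonus factor = 0.4 * 1.8 = 0.72
Total multiplier = 1 + 0.72 = 1.72
Expected damage = 300 * 1.72 = 516.00

516.00 damage


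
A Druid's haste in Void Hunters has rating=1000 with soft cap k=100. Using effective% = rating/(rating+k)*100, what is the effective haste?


effective% = rating / (rating + k) * 100
= 1000 / (1000 + 100) * 100
= 1000 / 1100 * 100
= 0.909091 * 100
= 90.91%

90.91%
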